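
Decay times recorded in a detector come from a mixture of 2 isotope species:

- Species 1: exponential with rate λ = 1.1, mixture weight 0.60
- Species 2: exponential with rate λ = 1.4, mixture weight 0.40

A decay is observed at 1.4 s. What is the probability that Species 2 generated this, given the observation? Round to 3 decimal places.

Posterior ∝ prior × likelihood, so P(k | x) ∝ P(Z=k) f_k(x); normalise over all components.
Evaluate each component's likelihood at the observed value:
  p_1 = 1.1·e^(−1.1·1.4) = 1.1·e^(−1.5400) = 0.235819
  p_2 = 1.4·e^(−1.4·1.4) = 1.4·e^(−1.9600) = 0.197202
Multiply by the mixture weights:
  P(Z=1)·p_1 = 0.60 × 0.235819 = 0.141492
  P(Z=2)·p_2 = 0.40 × 0.197202 = 0.0788807
Sum: 0.141492 + 0.0788807 = 0.220372
P(Species 2 | x) ≈ 0.358

0.358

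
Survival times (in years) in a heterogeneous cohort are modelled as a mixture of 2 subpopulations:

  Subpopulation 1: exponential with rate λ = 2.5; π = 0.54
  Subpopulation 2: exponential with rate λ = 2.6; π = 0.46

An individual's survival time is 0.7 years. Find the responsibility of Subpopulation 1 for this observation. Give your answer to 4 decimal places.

0.5476

P(component k | x) = π_k·f_k(x) / marginal(x), where marginal(x) = Σ_j π_j·f_j(x).
Component likelihoods at x = 0.7 years:
  L_1 = 2.5·e^(−2.5·0.7) = 2.5·e^(−1.7500) = 0.434435
  L_2 = 2.6·e^(−2.6·0.7) = 2.6·e^(−1.8200) = 0.421267
Multiply by the mixture weights:
  π_1·L_1 = 0.54 × 0.434435 = 0.234595
  π_2·L_2 = 0.46 × 0.421267 = 0.193783
Denominator: 0.234595 + 0.193783 = 0.428378
P(Subpopulation 1 | x) = 0.234595 / 0.428378 ≈ 0.5476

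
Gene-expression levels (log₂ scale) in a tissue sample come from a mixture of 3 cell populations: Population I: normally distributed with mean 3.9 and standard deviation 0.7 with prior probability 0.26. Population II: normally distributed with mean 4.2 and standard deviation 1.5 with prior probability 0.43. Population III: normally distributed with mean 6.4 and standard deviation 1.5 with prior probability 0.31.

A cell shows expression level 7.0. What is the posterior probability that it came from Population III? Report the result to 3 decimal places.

0.792

Apply Bayes' rule: the posterior for each component is proportional to its prior times its likelihood at x.
Component likelihoods at x = 7.0:
  f_I = (1/(0.7·√(2π)))·exp(−(7.0−3.9)²/(2·0.7²)) = 0.569918·exp(-9.80612) = 3.14099e-05
  f_II = (1/(1.5·√(2π)))·exp(−(7.0−4.2)²/(2·1.5²)) = 0.265962·exp(-1.74222) = 0.0465781
  f_III = (1/(1.5·√(2π)))·exp(−(7.0−6.4)²/(2·1.5²)) = 0.265962·exp(-0.08000) = 0.245513
Multiply by the mixture weights:
  π_I·f_I = 0.26 × 3.14099e-05 = 8.16659e-06
  π_II·f_II = 0.43 × 0.0465781 = 0.0200286
  π_III·f_III = 0.31 × 0.245513 = 0.0761092
Marginal: 8.16659e-06 + 0.0200286 + 0.0761092 = 0.0961459
P(Population III | the observation) = 0.0761092 / 0.0961459 ≈ 0.792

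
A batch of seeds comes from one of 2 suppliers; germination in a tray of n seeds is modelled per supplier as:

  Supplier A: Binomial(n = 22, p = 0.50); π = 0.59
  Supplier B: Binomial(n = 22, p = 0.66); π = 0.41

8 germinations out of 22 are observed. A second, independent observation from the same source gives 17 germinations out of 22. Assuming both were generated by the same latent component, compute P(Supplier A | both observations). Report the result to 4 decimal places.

0.6793

P(component k | x) = π_k·f_k(x) / marginal(x), where marginal(x) = Σ_j π_j·f_j(x).
Since both observations come from the same component, the likelihood for component k is f_k(x₁)·f_k(x₂).
  f_A = [C(22,8)·0.50^8·0.50^14 = 319770·0.00390625·6.10352e-05 = 0.0762391] × [0.00627851] = 0.000478668
  f_B = [C(22,8)·0.66^8·0.34^14 = 319770·0.0360041·2.7587e-07 = 0.0031761] × [0.102367] = 0.000325126
Multiply by the mixture weights:
  π_A·f_A = 0.59 × 0.000478668 = 0.000282414
  π_B·f_B = 0.41 × 0.000325126 = 0.000133302
Normaliser: 0.000282414 + 0.000133302 = 0.000415716
P(Supplier A | x₁,x₂) ≈ 0.6793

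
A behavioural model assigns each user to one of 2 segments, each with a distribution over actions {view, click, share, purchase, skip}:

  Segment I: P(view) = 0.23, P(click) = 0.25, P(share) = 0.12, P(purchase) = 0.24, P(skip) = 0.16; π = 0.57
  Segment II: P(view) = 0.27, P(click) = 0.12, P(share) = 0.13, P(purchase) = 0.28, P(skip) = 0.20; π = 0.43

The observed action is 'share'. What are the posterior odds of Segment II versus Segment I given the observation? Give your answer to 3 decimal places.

Only the two components matter; the odds are (w_i f_i(x)) / (w_j f_j(x)).
Component likelihoods at x = 'share':
  L_I = 0.12
  L_II = 0.13
Odds = (0.43/0.57) × (0.13/0.12) = 0.754386 × 1.08333 ≈ 0.817

0.817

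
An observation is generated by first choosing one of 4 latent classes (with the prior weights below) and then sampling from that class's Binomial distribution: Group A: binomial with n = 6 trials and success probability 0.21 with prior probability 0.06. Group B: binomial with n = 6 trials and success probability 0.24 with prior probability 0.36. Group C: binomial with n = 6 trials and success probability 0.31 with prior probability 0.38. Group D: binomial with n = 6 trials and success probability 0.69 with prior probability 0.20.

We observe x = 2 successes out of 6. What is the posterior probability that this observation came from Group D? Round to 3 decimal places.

0.051

By Bayes' theorem, P(k | x) = P(Z=k) f_k(x) / Σ_j P(Z=j) f_j(x).
Binomial probabilities:
  p_A = 0.257655
  p_B = 0.288249
  p_C = 0.326747
  p_D = 0.0659533
Prior × likelihood for each component:
  P(Z=A)·p_A = 0.06 × 0.257655 = 0.0154593
  P(Z=B)·p_B = 0.36 × 0.288249 = 0.10377
  P(Z=C)·p_C = 0.38 × 0.326747 = 0.124164
  P(Z=D)·p_D = 0.20 × 0.0659533 = 0.0131907
Sum: 0.0154593 + 0.10377 + 0.124164 + 0.0131907 = 0.256583
P(Group D | x) = 0.0131907 / 0.256583 ≈ 0.051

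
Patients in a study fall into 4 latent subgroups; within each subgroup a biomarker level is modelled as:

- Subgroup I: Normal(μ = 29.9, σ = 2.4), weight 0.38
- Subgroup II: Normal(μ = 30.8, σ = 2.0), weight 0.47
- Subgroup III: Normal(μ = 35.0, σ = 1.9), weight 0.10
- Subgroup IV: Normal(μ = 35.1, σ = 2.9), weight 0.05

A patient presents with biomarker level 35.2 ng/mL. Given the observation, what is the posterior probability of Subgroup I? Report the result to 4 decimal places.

0.1325

Posterior ∝ prior × likelihood, so P(k | x) ∝ P(Z=k) f_k(x); normalise over all components.
Evaluate each component's likelihood at the observed value:
  p_I = (1/(2.4·√(2π)))·exp(−(35.2−29.9)²/(2·2.4²)) = 0.166226·exp(-2.43837) = 0.0145121
  p_II = (1/(2.0·√(2π)))·exp(−(35.2−30.8)²/(2·2.0²)) = 0.199471·exp(-2.42000) = 0.0177373
  p_III = (1/(1.9·√(2π)))·exp(−(35.2−35.0)²/(2·1.9²)) = 0.209970·exp(-0.00554) = 0.20881
  p_IV = (1/(2.9·√(2π)))·exp(−(35.2−35.1)²/(2·2.9²)) = 0.137566·exp(-0.00059) = 0.137485
Multiply by the mixture weights:
  P(Z=I)·p_I = 0.38 × 0.0145121 = 0.00551458
  P(Z=II)·p_II = 0.47 × 0.0177373 = 0.00833653
  P(Z=III)·p_III = 0.10 × 0.20881 = 0.020881
  P(Z=IV)·p_IV = 0.05 × 0.137485 = 0.00687423
Normaliser: 0.00551458 + 0.00833653 + 0.020881 + 0.00687423 = 0.0416063
P(Subgroup I | x) ≈ 0.1325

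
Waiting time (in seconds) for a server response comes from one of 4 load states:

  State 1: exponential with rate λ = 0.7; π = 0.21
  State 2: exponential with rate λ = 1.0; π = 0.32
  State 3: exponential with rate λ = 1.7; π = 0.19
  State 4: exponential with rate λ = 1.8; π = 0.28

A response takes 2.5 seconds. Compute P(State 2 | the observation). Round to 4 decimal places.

0.4235

Apply Bayes' rule: the posterior for each component is proportional to its prior times its likelihood at x.
Evaluate each component's likelihood at the observed value:
  f_1 = 0.7·e^(−0.7·2.5) = 0.7·e^(−1.7500) = 0.121642
  f_2 = 1.0·e^(−1.0·2.5) = 1.0·e^(−2.5000) = 0.082085
  f_3 = 1.7·e^(−1.7·2.5) = 1.7·e^(−4.2500) = 0.0242492
  f_4 = 1.8·e^(−1.8·2.5) = 1.8·e^(−4.5000) = 0.0199962
Unnormalised posteriors:
  π_1·f_1 = 0.21 × 0.121642 = 0.0255448
  π_2·f_2 = 0.32 × 0.082085 = 0.0262672
  π_3·f_3 = 0.19 × 0.0242492 = 0.00460735
  π_4·f_4 = 0.28 × 0.0199962 = 0.00559893
Sum: 0.0255448 + 0.0262672 + 0.00460735 + 0.00559893 = 0.0620183
P(State 2 | x) ≈ 0.4235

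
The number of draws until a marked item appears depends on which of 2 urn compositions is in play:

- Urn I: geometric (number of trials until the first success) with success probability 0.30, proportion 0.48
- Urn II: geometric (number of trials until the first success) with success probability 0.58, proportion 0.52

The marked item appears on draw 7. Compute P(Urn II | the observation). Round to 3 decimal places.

0.089

P(component k | x) = π_k·f_k(x) / marginal(x), where marginal(x) = Σ_j π_j·f_j(x).
Component likelihoods at x = 7:
  L_I = 0.0352947
  L_II = 0.00318364
Weight by the priors:
  π_I·L_I = 0.48 × 0.0352947 = 0.0169415
  π_II·L_II = 0.52 × 0.00318364 = 0.00165549
Evidence: 0.0169415 + 0.00165549 = 0.0185969
P(Urn II | 7) = 0.00165549 / 0.0185969 ≈ 0.089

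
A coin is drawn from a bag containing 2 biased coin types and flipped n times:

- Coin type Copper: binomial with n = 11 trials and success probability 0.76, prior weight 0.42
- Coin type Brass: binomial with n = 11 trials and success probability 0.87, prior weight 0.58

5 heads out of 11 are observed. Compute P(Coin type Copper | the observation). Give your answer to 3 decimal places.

0.936

By Bayes' theorem, P(k | x) = w_k f_k(x) / Σ_j w_j f_j(x).
Binomial probabilities:
  p_Copper = 0.022386
  p_Brass = 0.00111147
Multiply by the mixture weights:
  w_Copper·p_Copper = 0.42 × 0.022386 = 0.00940214
  w_Brass·p_Brass = 0.58 × 0.00111147 = 0.000644654
Normaliser: 0.00940214 + 0.000644654 = 0.0100468
P(Coin type Copper | 5 heads out of 11) ≈ 0.936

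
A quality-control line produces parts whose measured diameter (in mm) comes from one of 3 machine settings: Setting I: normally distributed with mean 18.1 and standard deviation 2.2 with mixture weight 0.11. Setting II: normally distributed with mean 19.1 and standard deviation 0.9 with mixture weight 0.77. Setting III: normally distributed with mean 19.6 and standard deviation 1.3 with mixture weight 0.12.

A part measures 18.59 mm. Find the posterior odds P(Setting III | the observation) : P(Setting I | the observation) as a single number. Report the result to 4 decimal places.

1.3995

Only the two components matter; the odds are (P(Z=i) f_i(x)) / (P(Z=j) f_j(x)).
Normal densities:
  f_I = (1/(2.2·√(2π)))·exp(−(18.59−18.1)²/(2·2.2²)) = 0.181337·exp(-0.02480) = 0.176895
  f_II = (1/(0.9·√(2π)))·exp(−(18.59−19.1)²/(2·0.9²)) = 0.443269·exp(-0.16056) = 0.377519
  f_III = (1/(1.3·√(2π)))·exp(−(18.59−19.6)²/(2·1.3²)) = 0.306879·exp(-0.30180) = 0.226931
Posterior odds = (P(Z=III)·f_III) / (P(Z=I)·f_I) = (0.12·0.226931) / (0.11·0.176895) = 0.0272318 / 0.0194584 ≈ 1.3995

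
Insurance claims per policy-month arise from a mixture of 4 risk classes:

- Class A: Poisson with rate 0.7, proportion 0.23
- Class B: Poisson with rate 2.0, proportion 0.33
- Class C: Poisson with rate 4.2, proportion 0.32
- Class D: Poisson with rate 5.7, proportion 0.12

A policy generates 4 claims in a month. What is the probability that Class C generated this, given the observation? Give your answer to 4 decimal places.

Posterior ∝ prior × likelihood, so P(k | x) ∝ π_k f_k(x); normalise over all components.
Component likelihoods at x = 4 claims:
  p_A = 0.00496792
  p_B = 0.0902235
  p_C = 0.194424
  p_D = 0.147167
Multiply by the mixture weights:
  π_A·p_A = 0.23 × 0.00496792 = 0.00114262
  π_B·p_B = 0.33 × 0.0902235 = 0.0297738
  π_C·p_C = 0.32 × 0.194424 = 0.0622156
  π_D·p_D = 0.12 × 0.147167 = 0.01766
Marginal: 0.00114262 + 0.0297738 + 0.0622156 + 0.01766 = 0.110792
P(Class C | 4 claims) ≈ 0.5616

0.5616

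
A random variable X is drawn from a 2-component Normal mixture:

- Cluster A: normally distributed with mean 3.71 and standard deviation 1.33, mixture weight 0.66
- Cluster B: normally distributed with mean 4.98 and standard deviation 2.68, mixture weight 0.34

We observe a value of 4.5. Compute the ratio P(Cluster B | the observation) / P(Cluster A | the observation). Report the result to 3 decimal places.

Only the two components matter; the odds are (P(Z=i) f_i(x)) / (P(Z=j) f_j(x)).
Component likelihoods at x = 4.5:
  p_A = 0.251446
  p_B = 0.146491
Posterior odds = (P(Z=B)·p_B) / (P(Z=A)·p_A) = (0.34·0.146491) / (0.66·0.251446) = 0.0498068 / 0.165954 ≈ 0.300

0.300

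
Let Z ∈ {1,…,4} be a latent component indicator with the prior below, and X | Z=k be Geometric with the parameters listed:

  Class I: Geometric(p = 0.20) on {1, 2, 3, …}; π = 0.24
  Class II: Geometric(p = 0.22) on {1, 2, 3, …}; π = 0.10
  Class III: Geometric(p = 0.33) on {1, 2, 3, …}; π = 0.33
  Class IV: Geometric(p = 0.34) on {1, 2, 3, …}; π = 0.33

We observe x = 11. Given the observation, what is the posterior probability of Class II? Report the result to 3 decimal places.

By Bayes' theorem, P(k | x) = π_k f_k(x) / Σ_j π_j f_j(x).
Geometric probabilities:
  p_I = 0.20·(1−0.20)^10 = 0.20·0.107374 = 0.0214748
  p_II = 0.22·(1−0.22)^10 = 0.22·0.0833578 = 0.0183387
  p_III = 0.33·(1−0.33)^10 = 0.33·0.0182284 = 0.00601536
  p_IV = 0.34·(1−0.34)^10 = 0.34·0.0156834 = 0.00533235
Weight by the priors:
  π_I·p_I = 0.24 × 0.0214748 = 0.00515396
  π_II·p_II = 0.10 × 0.0183387 = 0.00183387
  π_III·p_III = 0.33 × 0.00601536 = 0.00198507
  π_IV·p_IV = 0.33 × 0.00533235 = 0.00175967
Normaliser: 0.00515396 + 0.00183387 + 0.00198507 + 0.00175967 = 0.0107326
So the posterior for Class II is 0.00183387 / 0.0107326 ≈ 0.171.

0.171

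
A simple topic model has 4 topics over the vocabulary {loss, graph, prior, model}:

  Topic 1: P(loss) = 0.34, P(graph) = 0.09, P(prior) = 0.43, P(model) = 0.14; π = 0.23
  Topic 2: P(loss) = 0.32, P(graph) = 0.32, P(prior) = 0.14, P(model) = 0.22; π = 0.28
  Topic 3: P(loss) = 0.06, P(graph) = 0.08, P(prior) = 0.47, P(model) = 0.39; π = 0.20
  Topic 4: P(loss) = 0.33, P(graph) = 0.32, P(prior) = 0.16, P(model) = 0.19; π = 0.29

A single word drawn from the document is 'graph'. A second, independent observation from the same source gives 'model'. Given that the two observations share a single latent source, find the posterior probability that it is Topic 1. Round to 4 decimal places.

By Bayes' theorem, P(k | x) = π_k f_k(x) / Σ_j π_j f_j(x).
Since both observations come from the same component, the likelihood for component k is f_k(x₁)·f_k(x₂).
  f_1 = [0.09] × [0.14] = 0.0126
  f_2 = [0.32] × [0.22] = 0.0704
  f_3 = [0.08] × [0.39] = 0.0312
  f_4 = [0.32] × [0.19] = 0.0608
Weight by the priors:
  π_1·f_1 = 0.23 × 0.0126 = 0.002898
  π_2·f_2 = 0.28 × 0.0704 = 0.019712
  π_3·f_3 = 0.20 × 0.0312 = 0.00624
  π_4·f_4 = 0.29 × 0.0608 = 0.017632
Denominator: 0.002898 + 0.019712 + 0.00624 + 0.017632 = 0.046482
P(Topic 1 | data) ≈ 0.0623

0.0623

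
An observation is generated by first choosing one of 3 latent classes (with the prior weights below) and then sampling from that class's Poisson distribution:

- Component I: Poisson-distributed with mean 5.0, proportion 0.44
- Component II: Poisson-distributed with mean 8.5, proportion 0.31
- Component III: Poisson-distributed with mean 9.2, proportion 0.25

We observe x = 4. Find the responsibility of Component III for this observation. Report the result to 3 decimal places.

0.077

By Bayes' theorem, P(k | x) = P(Z=k) f_k(x) / Σ_j P(Z=j) f_j(x).
Poisson probabilities:
  L_I = 0.175467
  L_II = 0.0442549
  L_III = 0.03016
Prior × likelihood for each component:
  P(Z=I)·L_I = 0.44 × 0.175467 = 0.0772056
  P(Z=II)·L_II = 0.31 × 0.0442549 = 0.013719
  P(Z=III)·L_III = 0.25 × 0.03016 = 0.00753999
Normaliser: 0.0772056 + 0.013719 + 0.00753999 = 0.0984647
Responsibility of Component III: 0.00753999 / 0.0984647 ≈ 0.077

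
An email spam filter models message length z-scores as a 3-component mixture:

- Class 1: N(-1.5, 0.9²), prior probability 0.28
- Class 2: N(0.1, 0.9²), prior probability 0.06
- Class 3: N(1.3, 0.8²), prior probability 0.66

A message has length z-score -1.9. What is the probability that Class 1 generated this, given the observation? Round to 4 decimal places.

0.9794

The responsibility of component k is π_k f_k(x) divided by Σ_j π_j f_j(x).
Normal densities:
  L_1 = (1/(0.9·√(2π)))·exp(−(-1.9−-1.5)²/(2·0.9²)) = 0.443269·exp(-0.09877) = 0.401582
  L_2 = (1/(0.9·√(2π)))·exp(−(-1.9−0.1)²/(2·0.9²)) = 0.443269·exp(-2.46914) = 0.0375263
  L_3 = (1/(0.8·√(2π)))·exp(−(-1.9−1.3)²/(2·0.8²)) = 0.498678·exp(-8.00000) = 0.000167288
Prior × likelihood for each component:
  π_1·L_1 = 0.28 × 0.401582 = 0.112443
  π_2·L_2 = 0.06 × 0.0375263 = 0.00225158
  π_3·L_3 = 0.66 × 0.000167288 = 0.00011041
Sum: 0.112443 + 0.00225158 + 0.00011041 = 0.114805
Responsibility of Class 1: 0.112443 / 0.114805 ≈ 0.9794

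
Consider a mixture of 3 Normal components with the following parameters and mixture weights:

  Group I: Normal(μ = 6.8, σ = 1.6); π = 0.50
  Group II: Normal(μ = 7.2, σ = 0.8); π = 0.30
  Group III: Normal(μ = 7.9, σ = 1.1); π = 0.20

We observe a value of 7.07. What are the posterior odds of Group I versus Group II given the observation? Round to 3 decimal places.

The posterior odds equal the prior odds times the likelihood ratio: (w_i/w_j)·(f_i(x)/f_j(x)).
Component likelihoods at x = 7.07:
  p_I = (1/(1.6·√(2π)))·exp(−(7.07−6.8)²/(2·1.6²)) = 0.249339·exp(-0.01424) = 0.245814
  p_II = (1/(0.8·√(2π)))·exp(−(7.07−7.2)²/(2·0.8²)) = 0.498678·exp(-0.01320) = 0.492137
  p_III = (1/(1.1·√(2π)))·exp(−(7.07−7.9)²/(2·1.1²)) = 0.362675·exp(-0.28467) = 0.272827
Posterior odds = (w_I·p_I) / (w_II·p_II) = (0.50·0.245814) / (0.30·0.492137) = 0.122907 / 0.147641 ≈ 0.832

0.832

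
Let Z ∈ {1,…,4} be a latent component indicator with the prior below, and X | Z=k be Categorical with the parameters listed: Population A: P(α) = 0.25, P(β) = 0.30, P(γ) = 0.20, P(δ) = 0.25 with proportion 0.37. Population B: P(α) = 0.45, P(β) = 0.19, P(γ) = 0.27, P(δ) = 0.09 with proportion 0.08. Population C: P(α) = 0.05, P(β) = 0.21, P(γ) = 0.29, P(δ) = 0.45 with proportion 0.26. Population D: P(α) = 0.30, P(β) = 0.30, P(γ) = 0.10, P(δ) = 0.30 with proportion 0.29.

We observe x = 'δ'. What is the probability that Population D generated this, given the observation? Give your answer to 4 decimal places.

0.2865

The responsibility of component k is π_k f_k(x) divided by Σ_j π_j f_j(x).
Categorical probabilities:
  L_A = P(δ | comp) = 0.25
  L_B = P(δ | comp) = 0.09
  L_C = P(δ | comp) = 0.45
  L_D = P(δ | comp) = 0.30
Weight by the priors:
  π_A·L_A = 0.37 × 0.25 = 0.0925
  π_B·L_B = 0.08 × 0.09 = 0.0072
  π_C·L_C = 0.26 × 0.45 = 0.117
  π_D·L_D = 0.29 × 0.3 = 0.087
Evidence: 0.0925 + 0.0072 + 0.117 + 0.087 = 0.3037
Responsibility of Population D: 0.087 / 0.3037 ≈ 0.2865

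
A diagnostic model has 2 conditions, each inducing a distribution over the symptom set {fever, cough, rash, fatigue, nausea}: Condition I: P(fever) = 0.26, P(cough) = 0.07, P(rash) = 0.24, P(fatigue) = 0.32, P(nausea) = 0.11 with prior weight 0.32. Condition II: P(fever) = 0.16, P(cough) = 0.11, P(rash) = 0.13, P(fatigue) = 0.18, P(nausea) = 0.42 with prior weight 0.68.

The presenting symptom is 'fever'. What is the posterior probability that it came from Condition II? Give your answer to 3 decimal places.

0.567

The responsibility of component k is π_k f_k(x) divided by Σ_j π_j f_j(x).
Categorical probabilities:
  p_I = P(fever | comp) = 0.26
  p_II = P(fever | comp) = 0.16
Weight by the priors:
  π_I·p_I = 0.32 × 0.26 = 0.0832
  π_II·p_II = 0.68 × 0.16 = 0.1088
Evidence: 0.0832 + 0.1088 = 0.192
So the posterior for Condition II is 0.1088 / 0.192 ≈ 0.567.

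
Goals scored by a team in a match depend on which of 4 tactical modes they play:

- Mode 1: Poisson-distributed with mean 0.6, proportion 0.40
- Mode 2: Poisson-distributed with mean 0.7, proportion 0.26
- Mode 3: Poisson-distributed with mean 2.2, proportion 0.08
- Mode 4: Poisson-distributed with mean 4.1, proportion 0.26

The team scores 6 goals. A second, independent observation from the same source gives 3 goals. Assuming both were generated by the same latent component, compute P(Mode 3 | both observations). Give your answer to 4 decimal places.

Apply Bayes' rule: the posterior for each component is proportional to its prior times its likelihood at x.
Since both observations come from the same component, the likelihood for component k is f_k(x₁)·f_k(x₂).
  p_1 = [3.5563e-05] × [0.0197572] = 7.02626e-07
  p_2 = [8.11427e-05] × [0.0283881] = 2.30349e-06
  p_3 = [0.0174484] × [0.196639] = 0.00343103
  p_4 = [0.109336] × [0.190368] = 0.020814
Prior × likelihood for each component:
  π_1·p_1 = 0.40 × 7.02626e-07 = 2.8105e-07
  π_2·p_2 = 0.26 × 2.30349e-06 = 5.98907e-07
  π_3·p_3 = 0.08 × 0.00343103 = 0.000274482
  π_4·p_4 = 0.26 × 0.020814 = 0.00541165
Normaliser: 2.8105e-07 + 5.98907e-07 + 0.000274482 + 0.00541165 = 0.00568701
Responsibility of Mode 3: 0.000274482 / 0.00568701 ≈ 0.0483

0.0483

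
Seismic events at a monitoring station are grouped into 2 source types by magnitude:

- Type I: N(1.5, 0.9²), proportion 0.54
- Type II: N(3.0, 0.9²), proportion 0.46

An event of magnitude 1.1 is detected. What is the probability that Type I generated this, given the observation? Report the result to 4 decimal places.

P(component k | x) = w_k·f_k(x) / marginal(x), where marginal(x) = Σ_j w_j·f_j(x).
Component likelihoods at x = 1.1:
  f_I = (1/(0.9·√(2π)))·exp(−(1.1−1.5)²/(2·0.9²)) = 0.443269·exp(-0.09877) = 0.401582
  f_II = (1/(0.9·√(2π)))·exp(−(1.1−3.0)²/(2·0.9²)) = 0.443269·exp(-2.22840) = 0.0477406
Weight by the priors:
  w_I·f_I = 0.54 × 0.401582 = 0.216854
  w_II·f_II = 0.46 × 0.0477406 = 0.0219607
Denominator: 0.216854 + 0.0219607 = 0.238815
P(Type I | 1.1) = 0.216854 / 0.238815 ≈ 0.9080

0.9080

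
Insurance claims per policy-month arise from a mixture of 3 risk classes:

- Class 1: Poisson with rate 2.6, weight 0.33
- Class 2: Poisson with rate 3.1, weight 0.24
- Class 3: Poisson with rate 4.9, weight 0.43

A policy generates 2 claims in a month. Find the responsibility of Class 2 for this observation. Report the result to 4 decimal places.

0.2999

Posterior ∝ prior × likelihood, so P(k | x) ∝ π_k f_k(x); normalise over all components.
Poisson probabilities:
  L_1 = e^(−2.6)·2.6^2/2! = 0.251045
  L_2 = e^(−3.1)·3.1^2/2! = 0.216461
  L_3 = e^(−4.9)·4.9^2/2! = 0.0893962
Prior × likelihood for each component:
  π_1·L_1 = 0.33 × 0.251045 = 0.0828447
  π_2·L_2 = 0.24 × 0.216461 = 0.0519507
  π_3·L_3 = 0.43 × 0.0893962 = 0.0384404
Evidence: 0.0828447 + 0.0519507 + 0.0384404 = 0.173236
P(Class 2 | 2 claims) = 0.0519507 / 0.173236 ≈ 0.2999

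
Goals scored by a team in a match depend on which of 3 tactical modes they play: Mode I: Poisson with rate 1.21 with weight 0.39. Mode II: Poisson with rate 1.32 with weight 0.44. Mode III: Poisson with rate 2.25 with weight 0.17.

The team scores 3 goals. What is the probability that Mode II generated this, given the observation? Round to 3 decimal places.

Posterior ∝ prior × likelihood, so P(k | x) ∝ π_k f_k(x); normalise over all components.
Component likelihoods at x = 3 goals:
  f_I = 0.0880458
  f_II = 0.1024
  f_III = 0.200094
Unnormalised posteriors:
  π_I·f_I = 0.39 × 0.0880458 = 0.0343379
  π_II·f_II = 0.44 × 0.1024 = 0.0450562
  π_III·f_III = 0.17 × 0.200094 = 0.034016
Normaliser: 0.0343379 + 0.0450562 + 0.034016 = 0.11341
Responsibility of Mode II: 0.0450562 / 0.11341 ≈ 0.397

0.397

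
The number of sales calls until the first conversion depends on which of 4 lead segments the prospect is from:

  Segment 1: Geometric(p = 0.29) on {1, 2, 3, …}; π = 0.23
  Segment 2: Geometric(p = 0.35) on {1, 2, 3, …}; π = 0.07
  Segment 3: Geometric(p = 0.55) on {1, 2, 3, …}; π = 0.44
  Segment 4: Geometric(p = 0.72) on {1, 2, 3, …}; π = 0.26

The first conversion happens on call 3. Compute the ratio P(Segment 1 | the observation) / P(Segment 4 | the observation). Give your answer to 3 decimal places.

The posterior odds equal the prior odds times the likelihood ratio: (π_i/π_j)·(f_i(x)/f_j(x)).
Evaluate each component's likelihood at the observed value:
  L_1 = 0.29·(1−0.29)^2 = 0.29·0.5041 = 0.146189
  L_2 = 0.35·(1−0.35)^2 = 0.35·0.4225 = 0.147875
  L_3 = 0.55·(1−0.55)^2 = 0.55·0.2025 = 0.111375
  L_4 = 0.72·(1−0.72)^2 = 0.72·0.0784 = 0.056448
0.0336235 / 0.0146765 ≈ 2.291

2.291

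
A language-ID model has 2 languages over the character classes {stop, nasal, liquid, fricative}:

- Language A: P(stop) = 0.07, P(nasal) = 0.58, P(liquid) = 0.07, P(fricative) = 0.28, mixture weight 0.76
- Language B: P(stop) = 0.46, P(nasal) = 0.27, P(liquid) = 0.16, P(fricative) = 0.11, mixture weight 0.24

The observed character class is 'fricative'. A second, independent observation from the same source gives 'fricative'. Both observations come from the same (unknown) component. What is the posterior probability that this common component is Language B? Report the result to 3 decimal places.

Apply Bayes' rule: the posterior for each component is proportional to its prior times its likelihood at x.
Since both observations come from the same component, the likelihood for component k is f_k(x₁)·f_k(x₂).
  p_A = [0.28] × [0.28] = 0.0784
  p_B = [0.11] × [0.11] = 0.0121
Prior × likelihood for each component:
  π_A·p_A = 0.76 × 0.0784 = 0.059584
  π_B·p_B = 0.24 × 0.0121 = 0.002904
Sum: 0.059584 + 0.002904 = 0.062488
P(Language B | x₁, x₂) = 0.002904 / 0.062488 ≈ 0.046

0.046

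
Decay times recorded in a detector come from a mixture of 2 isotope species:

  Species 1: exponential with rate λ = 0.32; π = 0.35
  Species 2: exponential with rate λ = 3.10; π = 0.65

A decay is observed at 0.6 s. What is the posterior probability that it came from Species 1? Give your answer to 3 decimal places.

Posterior ∝ prior × likelihood, so P(k | x) ∝ w_k f_k(x); normalise over all components.
Component likelihoods at x = 0.6 s:
  p_1 = 0.32·e^(−0.32·0.6) = 0.32·e^(−0.1920) = 0.264098
  p_2 = 3.10·e^(−3.10·0.6) = 3.10·e^(−1.8600) = 0.482585
Weight by the priors:
  w_1·p_1 = 0.35 × 0.264098 = 0.0924344
  w_2·p_2 = 0.65 × 0.482585 = 0.31368
Evidence: 0.0924344 + 0.31368 = 0.406115
So the posterior for Species 1 is 0.0924344 / 0.406115 ≈ 0.228.

0.228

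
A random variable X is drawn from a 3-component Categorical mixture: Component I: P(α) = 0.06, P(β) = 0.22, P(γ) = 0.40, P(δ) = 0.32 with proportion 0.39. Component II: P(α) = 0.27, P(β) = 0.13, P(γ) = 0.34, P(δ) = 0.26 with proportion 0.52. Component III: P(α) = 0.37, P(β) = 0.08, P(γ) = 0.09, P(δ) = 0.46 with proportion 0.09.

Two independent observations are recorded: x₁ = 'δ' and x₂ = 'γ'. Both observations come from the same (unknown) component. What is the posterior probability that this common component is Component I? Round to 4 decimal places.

0.5011

P(component k | x) = π_k·f_k(x) / marginal(x), where marginal(x) = Σ_j π_j·f_j(x).
Since both observations come from the same component, the likelihood for component k is f_k(x₁)·f_k(x₂).
  p_I = [P(δ | comp) = 0.32] × [0.4] = 0.128
  p_II = [P(δ | comp) = 0.26] × [0.34] = 0.0884
  p_III = [P(δ | comp) = 0.46] × [0.09] = 0.0414
Multiply by the mixture weights:
  π_I·p_I = 0.39 × 0.128 = 0.04992
  π_II·p_II = 0.52 × 0.0884 = 0.045968
  π_III·p_III = 0.09 × 0.0414 = 0.003726
Denominator: 0.04992 + 0.045968 + 0.003726 = 0.099614
P(Component I | data) ≈ 0.5011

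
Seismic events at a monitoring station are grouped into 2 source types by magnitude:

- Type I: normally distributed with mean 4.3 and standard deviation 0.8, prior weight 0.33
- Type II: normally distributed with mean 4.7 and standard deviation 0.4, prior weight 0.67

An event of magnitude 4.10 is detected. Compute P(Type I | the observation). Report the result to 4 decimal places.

0.4237

Apply Bayes' rule: the posterior for each component is proportional to its prior times its likelihood at x.
Normal densities:
  p_I = 0.483335
  p_II = 0.323794
Weight by the priors:
  P(Z=I)·p_I = 0.33 × 0.483335 = 0.159501
  P(Z=II)·p_II = 0.67 × 0.323794 = 0.216942
Marginal: 0.159501 + 0.216942 = 0.376443
P(Type I | x) ≈ 0.4237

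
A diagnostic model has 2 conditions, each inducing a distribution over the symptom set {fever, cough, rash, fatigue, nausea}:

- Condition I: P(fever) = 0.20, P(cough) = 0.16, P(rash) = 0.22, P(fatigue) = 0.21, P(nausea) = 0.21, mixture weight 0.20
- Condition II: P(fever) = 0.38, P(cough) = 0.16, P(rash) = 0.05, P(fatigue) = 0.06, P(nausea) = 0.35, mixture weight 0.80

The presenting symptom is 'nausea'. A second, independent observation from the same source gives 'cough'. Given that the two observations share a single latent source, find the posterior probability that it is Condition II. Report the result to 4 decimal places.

Apply Bayes' rule: the posterior for each component is proportional to its prior times its likelihood at x.
Since both observations come from the same component, the likelihood for component k is f_k(x₁)·f_k(x₂).
  L_I = [P(nausea | comp) = 0.21] × [0.16] = 0.0336
  L_II = [P(nausea | comp) = 0.35] × [0.16] = 0.056
Prior × likelihood for each component:
  w_I·L_I = 0.20 × 0.0336 = 0.00672
  w_II·L_II = 0.80 × 0.056 = 0.0448
Evidence: 0.00672 + 0.0448 = 0.05152
Responsibility of Condition II: 0.0448 / 0.05152 ≈ 0.8696

0.8696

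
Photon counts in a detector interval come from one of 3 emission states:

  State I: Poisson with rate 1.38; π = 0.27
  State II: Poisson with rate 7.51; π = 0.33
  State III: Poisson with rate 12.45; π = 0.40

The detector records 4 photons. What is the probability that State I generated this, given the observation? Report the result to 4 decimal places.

By Bayes' theorem, P(k | x) = w_k f_k(x) / Σ_j w_j f_j(x).
Component likelihoods at x = 4 photons:
  L_I = 0.0380171
  L_II = 0.0725767
  L_III = 0.00392193
Multiply by the mixture weights:
  w_I·L_I = 0.27 × 0.0380171 = 0.0102646
  w_II·L_II = 0.33 × 0.0725767 = 0.0239503
  w_III·L_III = 0.40 × 0.00392193 = 0.00156877
Normaliser: 0.0102646 + 0.0239503 + 0.00156877 = 0.0357837
Responsibility of State I: 0.0102646 / 0.0357837 ≈ 0.2869

0.2869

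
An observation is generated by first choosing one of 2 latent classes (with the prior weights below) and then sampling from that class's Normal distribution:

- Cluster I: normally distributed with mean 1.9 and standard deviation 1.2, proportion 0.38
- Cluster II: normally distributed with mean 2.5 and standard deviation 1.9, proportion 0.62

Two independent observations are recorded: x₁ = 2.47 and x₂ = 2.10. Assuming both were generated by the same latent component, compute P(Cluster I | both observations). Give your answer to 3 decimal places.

0.581

Apply Bayes' rule: the posterior for each component is proportional to its prior times its likelihood at x.
Since both observations come from the same component, the likelihood for component k is f_k(x₁)·f_k(x₂).
  p_I = [(1/(1.2·√(2π)))·exp(−(2.47−1.9)²/(2·1.2²)) = 0.332452·exp(-0.11281) = 0.296985] × [0.327866] = 0.0973715
  p_II = [(1/(1.9·√(2π)))·exp(−(2.47−2.5)²/(2·1.9²)) = 0.209970·exp(-0.00012) = 0.209943] × [0.205368] = 0.0431156
Weight by the priors:
  P(Z=I)·p_I = 0.38 × 0.0973715 = 0.0370012
  P(Z=II)·p_II = 0.62 × 0.0431156 = 0.0267317
Normaliser: 0.0370012 + 0.0267317 = 0.0637329
Responsibility of Cluster I: 0.0370012 / 0.0637329 ≈ 0.581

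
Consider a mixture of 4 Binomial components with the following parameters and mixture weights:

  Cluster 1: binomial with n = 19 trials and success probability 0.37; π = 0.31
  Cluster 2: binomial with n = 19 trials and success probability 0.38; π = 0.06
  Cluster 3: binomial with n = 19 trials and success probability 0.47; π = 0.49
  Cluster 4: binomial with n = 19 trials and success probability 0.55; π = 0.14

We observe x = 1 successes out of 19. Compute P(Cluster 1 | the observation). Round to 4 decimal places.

Apply Bayes' rule: the posterior for each component is proportional to its prior times its likelihood at x.
Component likelihoods at x = 1 successes out of 19:
  p_1 = 0.00171825
  p_2 = 0.00132308
  p_3 = 9.72338e-05
  p_4 = 5.98331e-06
Unnormalised posteriors:
  π_1·p_1 = 0.31 × 0.00171825 = 0.000532656
  π_2·p_2 = 0.06 × 0.00132308 = 7.93851e-05
  π_3·p_3 = 0.49 × 9.72338e-05 = 4.76445e-05
  π_4·p_4 = 0.14 × 5.98331e-06 = 8.37663e-07
Marginal: 0.000532656 + 7.93851e-05 + 4.76445e-05 + 8.37663e-07 = 0.000660523
P(Cluster 1 | x) = 0.000532656 / 0.000660523 ≈ 0.8064

0.8064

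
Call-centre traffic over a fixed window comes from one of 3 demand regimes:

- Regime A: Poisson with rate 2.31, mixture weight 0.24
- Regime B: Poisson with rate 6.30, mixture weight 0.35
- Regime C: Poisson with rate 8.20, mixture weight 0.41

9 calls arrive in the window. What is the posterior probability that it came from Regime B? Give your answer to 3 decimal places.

0.347

Apply Bayes' rule: the posterior for each component is proportional to its prior times its likelihood at x.
Poisson probabilities:
  L_A = 0.0005123
  L_B = 0.0791128
  L_C = 0.126866
Weight by the priors:
  w_A·L_A = 0.24 × 0.0005123 = 0.000122952
  w_B·L_B = 0.35 × 0.0791128 = 0.0276895
  w_C·L_C = 0.41 × 0.126866 = 0.0520153
Normaliser: 0.000122952 + 0.0276895 + 0.0520153 = 0.0798277
So the posterior for Regime B is 0.0276895 / 0.0798277 ≈ 0.347.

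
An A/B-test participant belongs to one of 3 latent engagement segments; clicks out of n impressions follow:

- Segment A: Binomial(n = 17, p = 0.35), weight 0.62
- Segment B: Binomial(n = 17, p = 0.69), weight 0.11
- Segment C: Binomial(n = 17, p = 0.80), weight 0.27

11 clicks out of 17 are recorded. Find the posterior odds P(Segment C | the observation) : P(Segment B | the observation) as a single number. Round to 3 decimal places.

0.901

The posterior odds equal the prior odds times the likelihood ratio: (w_i/w_j)·(f_i(x)/f_j(x)).
Component likelihoods at x = 11 clicks out of 17:
  p_A = 0.00901175
  p_B = 0.185392
  p_C = 0.0680378
0.0183702 / 0.0203931 ≈ 0.901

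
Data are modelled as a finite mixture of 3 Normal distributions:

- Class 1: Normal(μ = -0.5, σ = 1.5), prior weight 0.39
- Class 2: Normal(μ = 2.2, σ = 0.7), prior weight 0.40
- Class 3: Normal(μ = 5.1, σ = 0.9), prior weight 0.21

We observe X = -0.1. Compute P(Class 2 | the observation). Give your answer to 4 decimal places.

0.0102

By Bayes' theorem, P(k | x) = P(Z=k) f_k(x) / Σ_j P(Z=j) f_j(x).
Evaluate each component's likelihood at the observed value:
  L_1 = 0.256671
  L_2 = 0.00257934
  L_3 = 2.49864e-08
Unnormalised posteriors:
  P(Z=1)·L_1 = 0.39 × 0.256671 = 0.100102
  P(Z=2)·L_2 = 0.40 × 0.00257934 = 0.00103173
  P(Z=3)·L_3 = 0.21 × 2.49864e-08 = 5.24713e-09
Sum: 0.100102 + 0.00103173 + 5.24713e-09 = 0.101134
P(Class 2 | the observation) = 0.00103173 / 0.101134 ≈ 0.0102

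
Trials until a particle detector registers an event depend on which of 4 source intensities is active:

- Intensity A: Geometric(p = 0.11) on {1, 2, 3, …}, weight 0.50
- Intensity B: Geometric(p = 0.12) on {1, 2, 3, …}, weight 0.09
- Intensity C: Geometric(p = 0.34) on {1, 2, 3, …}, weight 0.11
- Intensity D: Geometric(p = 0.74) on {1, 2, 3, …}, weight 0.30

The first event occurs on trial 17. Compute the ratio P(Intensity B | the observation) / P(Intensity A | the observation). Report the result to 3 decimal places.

0.164

Only the two components matter; the odds are (w_i f_i(x)) / (w_j f_j(x)).
Evaluate each component's likelihood at the observed value:
  L_A = 0.0170464
  L_B = 0.0155204
  L_C = 0.000440739
  L_D = 3.22705e-10
Posterior odds = (w_B·L_B) / (w_A·L_A) = (0.09·0.0155204) / (0.50·0.0170464) = 0.00139684 / 0.0085232 ≈ 0.164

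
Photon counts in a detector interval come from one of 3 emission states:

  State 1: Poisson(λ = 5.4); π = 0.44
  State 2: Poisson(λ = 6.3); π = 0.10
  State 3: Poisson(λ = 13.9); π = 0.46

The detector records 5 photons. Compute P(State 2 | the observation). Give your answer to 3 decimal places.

Apply Bayes' rule: the posterior for each component is proportional to its prior times its likelihood at x.
Component likelihoods at x = 5 photons:
  f_1 = e^(−5.4)·5.4^5/5! = 0.172821
  f_2 = e^(−6.3)·6.3^5/5! = 0.151868
  f_3 = e^(−13.9)·13.9^5/5! = 0.00397374
Weight by the priors:
  w_1·f_1 = 0.44 × 0.172821 = 0.0760414
  w_2·f_2 = 0.10 × 0.151868 = 0.0151868
  w_3·f_3 = 0.46 × 0.00397374 = 0.00182792
Denominator: 0.0760414 + 0.0151868 + 0.00182792 = 0.0930561
P(State 2 | data) ≈ 0.163

0.163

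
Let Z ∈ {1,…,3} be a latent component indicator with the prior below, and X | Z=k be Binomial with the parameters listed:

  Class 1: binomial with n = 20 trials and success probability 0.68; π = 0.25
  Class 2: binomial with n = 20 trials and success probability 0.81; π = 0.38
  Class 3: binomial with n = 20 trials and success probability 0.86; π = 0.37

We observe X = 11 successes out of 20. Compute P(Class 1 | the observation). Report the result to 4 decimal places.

Apply Bayes' rule: the posterior for each component is proportional to its prior times its likelihood at x.
Evaluate each component's likelihood at the observed value:
  f_1 = 0.0849481
  f_2 = 0.00533732
  f_3 = 0.000660452
Multiply by the mixture weights:
  w_1·f_1 = 0.25 × 0.0849481 = 0.021237
  w_2·f_2 = 0.38 × 0.00533732 = 0.00202818
  w_3·f_3 = 0.37 × 0.000660452 = 0.000244367
Evidence: 0.021237 + 0.00202818 + 0.000244367 = 0.0235096
Responsibility of Class 1: 0.021237 / 0.0235096 ≈ 0.9033

0.9033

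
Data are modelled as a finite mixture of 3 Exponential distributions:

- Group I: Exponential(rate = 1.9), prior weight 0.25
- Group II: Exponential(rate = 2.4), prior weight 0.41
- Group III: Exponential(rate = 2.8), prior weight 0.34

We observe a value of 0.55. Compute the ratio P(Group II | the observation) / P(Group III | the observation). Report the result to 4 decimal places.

Since P(k|x) ∝ π_k f_k(x), the posterior odds are π_i f_i(x) / (π_j f_j(x)).
Exponential densities:
  f_I = 1.9·e^(−1.9·0.55) = 1.9·e^(−1.0450) = 0.668214
  f_II = 2.4·e^(−2.4·0.55) = 2.4·e^(−1.3200) = 0.641125
  f_III = 2.8·e^(−2.8·0.55) = 2.8·e^(−1.5400) = 0.600267
Odds = (0.41/0.34) × (0.641125/0.600267) = 1.20588 × 1.06807 ≈ 1.2880

1.2880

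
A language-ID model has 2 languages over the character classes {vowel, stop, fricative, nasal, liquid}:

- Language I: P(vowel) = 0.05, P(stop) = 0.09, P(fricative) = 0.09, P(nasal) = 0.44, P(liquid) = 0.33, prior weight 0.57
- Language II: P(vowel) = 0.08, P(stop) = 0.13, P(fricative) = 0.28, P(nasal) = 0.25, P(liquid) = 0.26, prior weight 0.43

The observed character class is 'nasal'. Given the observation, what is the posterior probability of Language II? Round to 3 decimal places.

P(component k | x) = π_k·f_k(x) / marginal(x), where marginal(x) = Σ_j π_j·f_j(x).
Component likelihoods at x = 'nasal':
  f_I = 0.44
  f_II = 0.25
Unnormalised posteriors:
  π_I·f_I = 0.57 × 0.44 = 0.2508
  π_II·f_II = 0.43 × 0.25 = 0.1075
Evidence: 0.2508 + 0.1075 = 0.3583
Responsibility of Language II: 0.1075 / 0.3583 ≈ 0.300

0.300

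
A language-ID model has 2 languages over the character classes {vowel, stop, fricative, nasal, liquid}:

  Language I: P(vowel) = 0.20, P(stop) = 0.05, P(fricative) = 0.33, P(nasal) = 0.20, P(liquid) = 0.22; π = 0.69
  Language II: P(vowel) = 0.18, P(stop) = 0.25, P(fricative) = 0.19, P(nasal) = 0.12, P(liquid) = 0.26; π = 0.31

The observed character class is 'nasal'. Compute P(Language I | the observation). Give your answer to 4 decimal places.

P(component k | x) = π_k·f_k(x) / marginal(x), where marginal(x) = Σ_j π_j·f_j(x).
Categorical probabilities:
  f_I = P(nasal | comp) = 0.20
  f_II = P(nasal | comp) = 0.12
Unnormalised posteriors:
  π_I·f_I = 0.69 × 0.2 = 0.138
  π_II·f_II = 0.31 × 0.12 = 0.0372
Evidence: 0.138 + 0.0372 = 0.1752
P(Language I | 'nasal') ≈ 0.7877

0.7877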